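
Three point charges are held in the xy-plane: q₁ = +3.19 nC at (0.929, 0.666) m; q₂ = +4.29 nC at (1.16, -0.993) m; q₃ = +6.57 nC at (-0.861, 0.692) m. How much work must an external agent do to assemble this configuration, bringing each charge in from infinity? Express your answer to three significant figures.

The work to assemble the configuration equals its total potential energy, U = Σ kqᵢqⱼ/rᵢⱼ over all pairs.
Pair separations: r₁₂ = 1.68 m, r₁₃ = 1.79 m, r₂₃ = 2.63 m.
U = (7.34×10⁻⁸) + (1.05×10⁻⁷) + (9.63×10⁻⁸) = 2.75×10⁻⁷ J.

2.75×10⁻⁷ J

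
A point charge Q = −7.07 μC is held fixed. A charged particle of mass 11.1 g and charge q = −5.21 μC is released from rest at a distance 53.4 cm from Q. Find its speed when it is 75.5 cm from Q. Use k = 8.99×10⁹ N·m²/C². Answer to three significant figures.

Only the electrostatic force acts, so mechanical energy is conserved: ½mv² = U₁ − U₂ = kQq(1/r₁ − 1/r₂).
U₁ − U₂ = (8.99×10⁹ N·m²/C²)(-7.07×10⁻⁶ C)(-5.21×10⁻⁶ C)(1/0.534 − 1/0.755) = 0.182 J.
v = √(2·0.182/0.0111) = 5.72 m/s.

5.72 m/s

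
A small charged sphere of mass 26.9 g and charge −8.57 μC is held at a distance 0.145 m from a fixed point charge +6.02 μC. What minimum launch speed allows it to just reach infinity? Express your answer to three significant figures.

To just escape, total mechanical energy must reach zero at infinity: ½mv²_min + U = 0, so ½mv²_min = −U = |kQq|/r.
|U| = |kQq|/r = (8.99×10⁹ N·m²/C²)(6.02×10⁻⁶)(8.57×10⁻⁶)/(0.145) = 3.20 J.
v_min = √(2|U|/m) = √(2·3.20/0.0269) = 15.4 m/s.

15.4 m/s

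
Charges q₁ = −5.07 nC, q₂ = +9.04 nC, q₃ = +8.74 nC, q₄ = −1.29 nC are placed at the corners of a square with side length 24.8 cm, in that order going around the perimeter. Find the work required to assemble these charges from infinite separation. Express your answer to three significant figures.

-4.04×10⁻⁷ J

The work to assemble the configuration equals its total potential energy, U = Σ kqᵢqⱼ/rᵢⱼ over all pairs.
The four side pairs have separation 0.248 m and the two diagonal pairs 0.351 m.
Summing all 6 pair terms gives U = -4.04×10⁻⁷ J.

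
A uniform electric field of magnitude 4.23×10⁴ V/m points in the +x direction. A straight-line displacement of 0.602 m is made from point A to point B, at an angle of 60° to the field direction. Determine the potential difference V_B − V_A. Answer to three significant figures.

Only the component of displacement along E changes the potential: ΔV = −E·d·cosθ.
ΔV = −(4.23×10⁴ V/m)(0.602 m)cos60° = -1.27×10⁴ V.

-1.27×10⁴ V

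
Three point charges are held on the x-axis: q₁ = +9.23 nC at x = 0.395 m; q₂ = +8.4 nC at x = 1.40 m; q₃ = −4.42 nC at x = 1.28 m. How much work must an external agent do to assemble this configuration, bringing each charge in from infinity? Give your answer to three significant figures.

The assembly work is the sum of pairwise potential energies, U = Σ_{i<j} kqᵢqⱼ/rᵢⱼ.
Pair separations: r₁₂ = 1.00 m, r₁₃ = 0.885 m, r₂₃ = 0.120 m.
U = (6.94×10⁻⁷) + (-4.14×10⁻⁷) + (-2.78×10⁻⁶) = -2.50×10⁻⁶ J.

-2.50×10⁻⁶ J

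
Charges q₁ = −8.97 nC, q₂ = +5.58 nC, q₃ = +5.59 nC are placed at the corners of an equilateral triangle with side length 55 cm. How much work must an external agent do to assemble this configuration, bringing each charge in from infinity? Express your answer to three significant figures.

The assembly work is the sum of pairwise potential energies, U = Σ_{i<j} kqᵢqⱼ/rᵢⱼ.
All three pair separations equal the side length, 0.550 m.
U = (-8.18×10⁻⁷) + (-8.20×10⁻⁷) + (5.10×10⁻⁷) = -1.13×10⁻⁶ J.

-1.13×10⁻⁶ J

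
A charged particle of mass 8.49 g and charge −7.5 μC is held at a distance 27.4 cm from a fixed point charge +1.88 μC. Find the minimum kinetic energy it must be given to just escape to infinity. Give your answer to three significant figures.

To just escape, total mechanical energy must reach zero at infinity: ½mv²_min + U = 0, so ½mv²_min = −U = |kQq|/r.
|U| = |kQq|/r = (8.99×10⁹ N·m²/C²)(1.88×10⁻⁶)(7.50×10⁻⁶)/(0.274) = 0.463 J.

0.463 J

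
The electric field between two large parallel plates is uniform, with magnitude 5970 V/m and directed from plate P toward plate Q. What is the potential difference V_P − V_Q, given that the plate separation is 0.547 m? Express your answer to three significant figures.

3270 V

In a uniform field, potential decreases in the direction of E: ΔV = −E·d for a displacement d parallel to E.
Going from Q to P is a displacement of 0.547 m opposite to the field, so V_P − V_Q = +Ed = 3270 V.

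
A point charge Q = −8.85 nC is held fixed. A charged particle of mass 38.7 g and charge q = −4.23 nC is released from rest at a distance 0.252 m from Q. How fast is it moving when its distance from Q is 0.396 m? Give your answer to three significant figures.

Only the electrostatic force acts, so mechanical energy is conserved: ½mv² = U₁ − U₂ = kQq(1/r₁ − 1/r₂).
U₁ − U₂ = (8.99×10⁹ N·m²/C²)(-8.85×10⁻⁹ C)(-4.23×10⁻⁹ C)(1/0.252 − 1/0.396) = 4.86×10⁻⁷ J.
v = √(2·4.86×10⁻⁷/0.0387) = 5.01×10⁻³ m/s.

5.01×10⁻³ m/s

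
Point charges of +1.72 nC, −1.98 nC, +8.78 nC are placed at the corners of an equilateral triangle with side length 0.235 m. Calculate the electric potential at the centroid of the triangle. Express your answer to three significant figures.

Electric potential is a scalar, so the contributions from each charge add algebraically: V = Σ kqᵢ/rᵢ.
The distance from each vertex to the centroid is a/√3 = 0.136 m.
V = k[(1.72×10⁻⁹)/(0.136) + (-1.98×10⁻⁹)/(0.136) + (8.78×10⁻⁹)/(0.136)] = 565 V.

565 V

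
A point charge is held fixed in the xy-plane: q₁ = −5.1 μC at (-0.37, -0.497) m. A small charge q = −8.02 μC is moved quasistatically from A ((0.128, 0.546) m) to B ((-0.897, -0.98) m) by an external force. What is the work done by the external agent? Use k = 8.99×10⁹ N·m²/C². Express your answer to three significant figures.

For quasistatic motion the external work equals the change in potential energy: W_ext = qΔV = q(V_B − V_A).
At A: distance to the source charge is 1.16 m; V_A = kq₁/r = -3.97×10⁴ V.
At B: distance to the source charge is 0.715 m; V_B = kq₁/r = -6.41×10⁴ V.
ΔV = V_B − V_A = -2.45×10⁴ V.
W_ext = qΔV = (-8.02×10⁻⁶ C)(-2.45×10⁴ V) = 0.196 J.

0.196 J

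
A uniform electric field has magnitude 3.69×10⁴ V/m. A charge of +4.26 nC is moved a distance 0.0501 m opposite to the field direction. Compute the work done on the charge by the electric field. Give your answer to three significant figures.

-7.88×10⁻⁶ J

The potential change for a displacement 0.0501 m opposite to the field direction is ΔV = +Ed = 1850 V.
W_field = −qΔV = -7.88×10⁻⁶ J.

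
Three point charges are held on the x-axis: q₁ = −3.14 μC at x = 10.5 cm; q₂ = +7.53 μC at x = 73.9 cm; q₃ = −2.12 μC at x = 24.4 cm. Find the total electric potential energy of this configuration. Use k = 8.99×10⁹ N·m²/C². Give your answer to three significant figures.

-0.195 J

The work to assemble the configuration equals its total potential energy, U = Σ kqᵢqⱼ/rᵢⱼ over all pairs.
Pair separations: r₁₂ = 0.634 m, r₁₃ = 0.139 m, r₂₃ = 0.495 m.
U = (-0.335) + (0.431) + (-0.290) = -0.195 J.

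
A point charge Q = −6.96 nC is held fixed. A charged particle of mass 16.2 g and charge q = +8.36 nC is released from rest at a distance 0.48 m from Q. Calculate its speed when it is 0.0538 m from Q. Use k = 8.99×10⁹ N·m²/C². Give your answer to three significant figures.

0.0326 m/s

Only the electrostatic force acts, so mechanical energy is conserved: ½mv² = U₁ − U₂ = kQq(1/r₁ − 1/r₂).
U₁ − U₂ = (8.99×10⁹ N·m²/C²)(-6.96×10⁻⁹ C)(8.36×10⁻⁹ C)(1/0.480 − 1/0.0538) = 8.63×10⁻⁶ J.
v = √(2·8.63×10⁻⁶/0.0162) = 0.0326 m/s.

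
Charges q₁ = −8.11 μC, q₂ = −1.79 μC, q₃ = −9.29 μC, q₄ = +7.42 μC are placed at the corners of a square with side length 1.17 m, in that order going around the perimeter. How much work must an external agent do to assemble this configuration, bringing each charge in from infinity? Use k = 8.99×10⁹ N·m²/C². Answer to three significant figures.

The work to assemble the configuration equals its total potential energy, U = Σ kqᵢqⱼ/rᵢⱼ over all pairs.
The four side pairs have separation 1.17 m and the two diagonal pairs 1.65 m.
Summing all 6 pair terms gives U = -0.416 J.

-0.416 J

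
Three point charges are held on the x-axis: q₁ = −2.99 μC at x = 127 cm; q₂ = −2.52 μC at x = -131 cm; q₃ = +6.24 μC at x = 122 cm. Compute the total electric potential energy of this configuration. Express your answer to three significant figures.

-3.38 J

The assembly work is the sum of pairwise potential energies, U = Σ_{i<j} kqᵢqⱼ/rᵢⱼ.
Pair separations: r₁₂ = 2.58 m, r₁₃ = 0.0500 m, r₂₃ = 2.53 m.
U = (0.0263) + (-3.35) + (-0.0559) = -3.38 J.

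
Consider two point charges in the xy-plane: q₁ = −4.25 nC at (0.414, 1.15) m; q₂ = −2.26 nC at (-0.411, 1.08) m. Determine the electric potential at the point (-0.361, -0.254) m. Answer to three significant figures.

The total potential is the scalar sum of each charge's contribution, V = Σ kqᵢ/rᵢ.
Distances from the field point to each charge: r₁ = 1.60 m, r₂ = 1.33 m.
V = k[(-4.25×10⁻⁹)/(1.60) + (-2.26×10⁻⁹)/(1.33)] = -39.0 V.

-39.0 V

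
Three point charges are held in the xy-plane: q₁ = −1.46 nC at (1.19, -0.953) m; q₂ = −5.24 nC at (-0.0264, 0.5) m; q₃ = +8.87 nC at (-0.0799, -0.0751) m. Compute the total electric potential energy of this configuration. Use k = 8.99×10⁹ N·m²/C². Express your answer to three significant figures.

The work to assemble the configuration equals its total potential energy, U = Σ kqᵢqⱼ/rᵢⱼ over all pairs.
Pair separations: r₁₂ = 1.89 m, r₁₃ = 1.54 m, r₂₃ = 0.578 m.
U = (3.63×10⁻⁸) + (-7.54×10⁻⁸) + (-7.23×10⁻⁷) = -7.63×10⁻⁷ J.

-7.63×10⁻⁷ J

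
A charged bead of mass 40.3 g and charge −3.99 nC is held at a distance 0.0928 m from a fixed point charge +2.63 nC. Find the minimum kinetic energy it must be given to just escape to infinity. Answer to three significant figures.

1.02×10⁻⁶ J

To just escape, total mechanical energy must reach zero at infinity: ½mv²_min + U = 0, so ½mv²_min = −U = |kQq|/r.
|U| = |kQq|/r = (8.99×10⁹ N·m²/C²)(2.63×10⁻⁹)(3.99×10⁻⁹)/(0.0928) = 1.02×10⁻⁶ J.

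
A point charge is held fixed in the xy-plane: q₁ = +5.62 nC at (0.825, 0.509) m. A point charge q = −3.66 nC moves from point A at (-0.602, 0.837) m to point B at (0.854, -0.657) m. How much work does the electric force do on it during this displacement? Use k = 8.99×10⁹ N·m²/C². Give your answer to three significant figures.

The work done by the electric force is W_field = −ΔU = −q(V_B − V_A) = q(V_A − V_B).
At A: distance to the source charge is 1.46 m; V_A = kq₁/r = 34.5 V.
At B: distance to the source charge is 1.17 m; V_B = kq₁/r = 43.3 V.
ΔV = V_B − V_A = 8.81 V.
W_field = −qΔV = −(-3.66×10⁻⁹ C)(8.81 V) = 3.23×10⁻⁸ J.

3.23×10⁻⁸ J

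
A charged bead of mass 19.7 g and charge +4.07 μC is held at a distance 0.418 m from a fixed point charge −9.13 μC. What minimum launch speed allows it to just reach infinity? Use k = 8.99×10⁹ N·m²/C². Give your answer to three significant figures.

To just escape, total mechanical energy must reach zero at infinity: ½mv²_min + U = 0, so ½mv²_min = −U = |kQq|/r.
|U| = |kQq|/r = (8.99×10⁹ N·m²/C²)(9.13×10⁻⁶)(4.07×10⁻⁶)/(0.418) = 0.799 J.
v_min = √(2|U|/m) = √(2·0.799/0.0197) = 9.01 m/s.

9.01 m/s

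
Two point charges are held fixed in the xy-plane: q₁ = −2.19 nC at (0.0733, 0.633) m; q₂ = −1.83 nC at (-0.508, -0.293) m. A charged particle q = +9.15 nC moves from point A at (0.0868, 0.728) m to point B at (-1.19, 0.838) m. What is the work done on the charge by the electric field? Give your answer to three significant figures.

The work done by the electric force is W_field = −ΔU = −q(V_B − V_A) = q(V_A − V_B).
At A: distances to the source charges are 0.0960 m, 1.18 m; V_A = Σ kqᵢ/rᵢ = -219 V.
At B: distances to the source charges are 1.28 m, 1.32 m; V_B = Σ kqᵢ/rᵢ = -27.8 V.
ΔV = V_B − V_A = 191 V.
W_field = −qΔV = −(9.15×10⁻⁹ C)(191 V) = -1.75×10⁻⁶ J.

-1.75×10⁻⁶ J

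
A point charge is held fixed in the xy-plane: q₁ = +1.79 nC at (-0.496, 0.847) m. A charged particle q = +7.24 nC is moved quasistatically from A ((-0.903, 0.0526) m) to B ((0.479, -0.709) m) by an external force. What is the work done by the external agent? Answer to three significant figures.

-6.71×10⁻⁸ J

For quasistatic motion the external work equals the change in potential energy: W_ext = qΔV = q(V_B − V_A).
At A: distance to the source charge is 0.893 m; V_A = kq₁/r = 18.0 V.
At B: distance to the source charge is 1.84 m; V_B = kq₁/r = 8.76 V.
ΔV = V_B − V_A = -9.26 V.
W_ext = qΔV = (7.24×10⁻⁹ C)(-9.26 V) = -6.71×10⁻⁸ J.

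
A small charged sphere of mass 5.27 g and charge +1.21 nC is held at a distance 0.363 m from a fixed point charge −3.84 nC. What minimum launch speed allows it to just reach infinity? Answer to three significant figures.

To just escape, total mechanical energy must reach zero at infinity: ½mv²_min + U = 0, so ½mv²_min = −U = |kQq|/r.
|U| = |kQq|/r = (8.99×10⁹ N·m²/C²)(3.84×10⁻⁹)(1.21×10⁻⁹)/(0.363) = 1.15×10⁻⁷ J.
v_min = √(2|U|/m) = √(2·1.15×10⁻⁷/5.27×10⁻³) = 6.61×10⁻³ m/s.

6.61×10⁻³ m/s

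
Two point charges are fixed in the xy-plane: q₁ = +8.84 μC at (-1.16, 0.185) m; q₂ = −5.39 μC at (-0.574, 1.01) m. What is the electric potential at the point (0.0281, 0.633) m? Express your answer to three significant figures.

The total potential is the scalar sum of each charge's contribution, V = Σ kqᵢ/rᵢ.
Distances from the field point to each charge: r₁ = 1.27 m, r₂ = 0.710 m.
V = k[(8.84×10⁻⁶)/(1.27) + (-5.39×10⁻⁶)/(0.710)] = -5620 V.

-5620 V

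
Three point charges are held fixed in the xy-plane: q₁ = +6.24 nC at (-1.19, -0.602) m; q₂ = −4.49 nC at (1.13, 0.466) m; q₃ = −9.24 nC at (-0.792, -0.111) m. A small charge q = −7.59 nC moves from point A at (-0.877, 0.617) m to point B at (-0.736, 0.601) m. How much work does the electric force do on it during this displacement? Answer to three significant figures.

-4.13×10⁻⁸ J

The work done by the electric force is W_field = −ΔU = −q(V_B − V_A) = q(V_A − V_B).
At A: distances to the source charges are 1.26 m, 2.01 m, 0.733 m; V_A = Σ kqᵢ/rᵢ = -88.8 V.
At B: distances to the source charges are 1.29 m, 1.87 m, 0.714 m; V_B = Σ kqᵢ/rᵢ = -94.3 V.
ΔV = V_B − V_A = -5.44 V.
W_field = −qΔV = −(-7.59×10⁻⁹ C)(-5.44 V) = -4.13×10⁻⁸ J.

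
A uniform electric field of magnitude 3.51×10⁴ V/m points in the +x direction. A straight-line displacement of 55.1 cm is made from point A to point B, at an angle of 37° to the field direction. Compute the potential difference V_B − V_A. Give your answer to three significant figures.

-1.54×10⁴ V

Only the component of displacement along E changes the potential: ΔV = −E·d·cosθ.
ΔV = −(3.51×10⁴ V/m)(0.551 m)cos37° = -1.54×10⁴ V.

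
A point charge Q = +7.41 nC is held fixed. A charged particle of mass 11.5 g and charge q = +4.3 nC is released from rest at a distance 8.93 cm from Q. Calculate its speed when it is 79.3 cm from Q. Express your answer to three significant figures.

0.0222 m/s

Only the electrostatic force acts, so mechanical energy is conserved: ½mv² = U₁ − U₂ = kQq(1/r₁ − 1/r₂).
U₁ − U₂ = (8.99×10⁹ N·m²/C²)(7.41×10⁻⁹ C)(4.30×10⁻⁹ C)(1/0.0893 − 1/0.793) = 2.85×10⁻⁶ J.
v = √(2·2.85×10⁻⁶/0.0115) = 0.0222 m/s.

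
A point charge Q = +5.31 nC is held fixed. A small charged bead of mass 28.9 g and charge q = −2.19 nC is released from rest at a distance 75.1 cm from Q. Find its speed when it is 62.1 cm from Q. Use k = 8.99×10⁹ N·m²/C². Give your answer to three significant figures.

Only the electrostatic force acts, so mechanical energy is conserved: ½mv² = U₁ − U₂ = kQq(1/r₁ − 1/r₂).
U₁ − U₂ = (8.99×10⁹ N·m²/C²)(5.31×10⁻⁹ C)(-2.19×10⁻⁹ C)(1/0.751 − 1/0.621) = 2.91×10⁻⁸ J.
v = √(2·2.91×10⁻⁸/0.0289) = 1.42×10⁻³ m/s.

1.42×10⁻³ m/s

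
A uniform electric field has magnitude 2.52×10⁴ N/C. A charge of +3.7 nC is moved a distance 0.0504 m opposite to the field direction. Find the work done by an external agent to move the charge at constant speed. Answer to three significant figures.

The potential change for a displacement 0.0504 m opposite to the field direction is ΔV = +Ed = 1270 V.
W_ext = qΔV = 4.70×10⁻⁶ J.

4.70×10⁻⁶ J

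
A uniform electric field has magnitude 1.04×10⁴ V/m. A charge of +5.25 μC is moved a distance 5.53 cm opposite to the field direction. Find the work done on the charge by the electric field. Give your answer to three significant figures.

-3.02×10⁻³ J

The potential change for a displacement 5.53 cm opposite to the field direction is ΔV = +Ed = 575 V.
W_field = −qΔV = -3.02×10⁻³ J.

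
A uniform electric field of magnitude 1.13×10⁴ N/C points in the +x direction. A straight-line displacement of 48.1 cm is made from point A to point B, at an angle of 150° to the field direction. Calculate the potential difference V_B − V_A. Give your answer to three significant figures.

4710 V

Only the component of displacement along E changes the potential: ΔV = −E·d·cosθ.
ΔV = −(1.13×10⁴ V/m)(0.481 m)cos150° = 4710 V.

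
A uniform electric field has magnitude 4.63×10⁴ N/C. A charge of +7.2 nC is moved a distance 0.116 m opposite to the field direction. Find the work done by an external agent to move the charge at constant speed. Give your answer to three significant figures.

The potential change for a displacement 0.116 m opposite to the field direction is ΔV = +Ed = 5370 V.
W_ext = qΔV = 3.87×10⁻⁵ J.

3.87×10⁻⁵ J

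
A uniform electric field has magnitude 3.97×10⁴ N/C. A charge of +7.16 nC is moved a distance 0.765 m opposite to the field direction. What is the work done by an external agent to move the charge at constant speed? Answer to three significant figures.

The potential change for a displacement 0.765 m opposite to the field direction is ΔV = +Ed = 3.04×10⁴ V.
W_ext = qΔV = 2.17×10⁻⁴ J.

2.17×10⁻⁴ J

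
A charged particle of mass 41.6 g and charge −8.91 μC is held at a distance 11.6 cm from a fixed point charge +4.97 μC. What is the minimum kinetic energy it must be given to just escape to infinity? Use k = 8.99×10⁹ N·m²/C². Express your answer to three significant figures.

To just escape, total mechanical energy must reach zero at infinity: ½mv²_min + U = 0, so ½mv²_min = −U = |kQq|/r.
|U| = |kQq|/r = (8.99×10⁹ N·m²/C²)(4.97×10⁻⁶)(8.91×10⁻⁶)/(0.116) = 3.43 J.

3.43 J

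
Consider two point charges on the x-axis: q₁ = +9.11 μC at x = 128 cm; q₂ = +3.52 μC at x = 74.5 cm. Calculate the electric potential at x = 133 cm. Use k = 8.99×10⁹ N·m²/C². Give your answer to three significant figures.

Electric potential is a scalar, so the contributions from each charge add algebraically: V = Σ kqᵢ/rᵢ.
Distances from the field point to each charge: r₁ = 0.0500 m, r₂ = 0.585 m.
V = k[(9.11×10⁻⁶)/(0.0500) + (3.52×10⁻⁶)/(0.585)] = 1.69×10⁶ V.

1.69×10⁶ V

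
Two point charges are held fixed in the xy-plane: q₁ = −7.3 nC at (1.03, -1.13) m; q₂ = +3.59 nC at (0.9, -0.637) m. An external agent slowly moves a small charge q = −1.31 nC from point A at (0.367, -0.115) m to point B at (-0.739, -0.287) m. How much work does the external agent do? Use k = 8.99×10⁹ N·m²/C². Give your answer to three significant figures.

For quasistatic motion the external work equals the change in potential energy: W_ext = qΔV = q(V_B − V_A).
At A: distances to the source charges are 1.21 m, 0.746 m; V_A = Σ kqᵢ/rᵢ = -10.9 V.
At B: distances to the source charges are 1.96 m, 1.68 m; V_B = Σ kqᵢ/rᵢ = -14.2 V.
ΔV = V_B − V_A = -3.36 V.
W_ext = qΔV = (-1.31×10⁻⁹ C)(-3.36 V) = 4.40×10⁻⁹ J.

4.40×10⁻⁹ J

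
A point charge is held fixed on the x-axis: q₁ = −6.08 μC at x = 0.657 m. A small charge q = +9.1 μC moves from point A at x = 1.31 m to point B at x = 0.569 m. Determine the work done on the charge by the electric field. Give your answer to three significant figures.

The work done by the electric force is W_field = −ΔU = −q(V_B − V_A) = q(V_A − V_B).
At A: distance to the source charge is 0.653 m; V_A = kq₁/r = -8.37×10⁴ V.
At B: distance to the source charge is 0.0880 m; V_B = kq₁/r = -6.21×10⁵ V.
ΔV = V_B − V_A = -5.37×10⁵ V.
W_field = −qΔV = −(9.10×10⁻⁶ C)(-5.37×10⁵ V) = 4.89 J.

4.89 J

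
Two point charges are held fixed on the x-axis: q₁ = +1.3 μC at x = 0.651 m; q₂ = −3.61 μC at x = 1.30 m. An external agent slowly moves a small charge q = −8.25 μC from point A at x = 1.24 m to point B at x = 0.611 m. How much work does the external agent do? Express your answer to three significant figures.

For quasistatic motion the external work equals the change in potential energy: W_ext = qΔV = q(V_B − V_A).
At A: distances to the source charges are 0.589 m, 0.0600 m; V_A = Σ kqᵢ/rᵢ = -5.21×10⁵ V.
At B: distances to the source charges are 0.0400 m, 0.689 m; V_B = Σ kqᵢ/rᵢ = 2.45×10⁵ V.
ΔV = V_B − V_A = 7.66×10⁵ V.
W_ext = qΔV = (-8.25×10⁻⁶ C)(7.66×10⁵ V) = -6.32 J.

-6.32 J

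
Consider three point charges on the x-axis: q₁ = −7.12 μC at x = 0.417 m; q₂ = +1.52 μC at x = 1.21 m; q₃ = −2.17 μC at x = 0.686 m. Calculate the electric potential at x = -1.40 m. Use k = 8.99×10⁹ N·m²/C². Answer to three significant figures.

The total potential is the scalar sum of each charge's contribution, V = Σ kqᵢ/rᵢ.
Distances from the field point to each charge: r₁ = 1.82 m, r₂ = 2.61 m, r₃ = 2.09 m.
V = k[(-7.12×10⁻⁶)/(1.82) + (1.52×10⁻⁶)/(2.61) + (-2.17×10⁻⁶)/(2.09)] = -3.93×10⁴ V.

-3.93×10⁴ V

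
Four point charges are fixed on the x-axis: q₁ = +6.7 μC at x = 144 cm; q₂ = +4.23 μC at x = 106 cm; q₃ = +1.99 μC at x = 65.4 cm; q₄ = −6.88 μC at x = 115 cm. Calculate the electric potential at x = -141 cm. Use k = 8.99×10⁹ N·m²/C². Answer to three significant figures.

Electric potential is a scalar, so the contributions from each charge add algebraically: V = Σ kqᵢ/rᵢ.
Distances from the field point to each charge: r₁ = 2.85 m, r₂ = 2.47 m, r₃ = 2.06 m, r₄ = 2.56 m.
V = k[(6.70×10⁻⁶)/(2.85) + (4.23×10⁻⁶)/(2.47) + (1.99×10⁻⁶)/(2.06) + (-6.88×10⁻⁶)/(2.56)] = 2.10×10⁴ V.

2.10×10⁴ V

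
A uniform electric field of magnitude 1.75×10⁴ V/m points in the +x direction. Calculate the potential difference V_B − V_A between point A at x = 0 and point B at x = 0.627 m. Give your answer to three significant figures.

-1.10×10⁴ V

In a uniform field, potential decreases in the direction of E: V_B − V_A = −E·Δx.
V_B − V_A = −(1.75×10⁴ V/m)(0.627 m) = -1.10×10⁴ V.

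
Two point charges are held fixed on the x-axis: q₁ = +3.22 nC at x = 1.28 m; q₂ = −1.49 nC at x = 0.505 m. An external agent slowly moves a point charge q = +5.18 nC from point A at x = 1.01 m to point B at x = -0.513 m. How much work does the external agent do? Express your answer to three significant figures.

-4.02×10⁻⁷ J

For quasistatic motion the external work equals the change in potential energy: W_ext = qΔV = q(V_B − V_A).
At A: distances to the source charges are 0.270 m, 0.505 m; V_A = Σ kqᵢ/rᵢ = 80.7 V.
At B: distances to the source charges are 1.79 m, 1.02 m; V_B = Σ kqᵢ/rᵢ = 2.99 V.
ΔV = V_B − V_A = -77.7 V.
W_ext = qΔV = (5.18×10⁻⁹ C)(-77.7 V) = -4.02×10⁻⁷ J.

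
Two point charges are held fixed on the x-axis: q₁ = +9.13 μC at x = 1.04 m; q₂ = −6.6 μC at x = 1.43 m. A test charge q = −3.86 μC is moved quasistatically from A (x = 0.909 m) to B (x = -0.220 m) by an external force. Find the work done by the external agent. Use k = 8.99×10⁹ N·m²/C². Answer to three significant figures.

1.87 J

For quasistatic motion the external work equals the change in potential energy: W_ext = qΔV = q(V_B − V_A).
At A: distances to the source charges are 0.131 m, 0.521 m; V_A = Σ kqᵢ/rᵢ = 5.13×10⁵ V.
At B: distances to the source charges are 1.26 m, 1.65 m; V_B = Σ kqᵢ/rᵢ = 2.92×10⁴ V.
ΔV = V_B − V_A = -4.83×10⁵ V.
W_ext = qΔV = (-3.86×10⁻⁶ C)(-4.83×10⁵ V) = 1.87 J.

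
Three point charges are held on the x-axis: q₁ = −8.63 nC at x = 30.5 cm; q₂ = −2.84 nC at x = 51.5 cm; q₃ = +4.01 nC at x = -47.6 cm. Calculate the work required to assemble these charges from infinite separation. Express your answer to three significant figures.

The work to assemble the configuration equals its total potential energy, U = Σ kqᵢqⱼ/rᵢⱼ over all pairs.
Pair separations: r₁₂ = 0.210 m, r₁₃ = 0.781 m, r₂₃ = 0.991 m.
U = (1.05×10⁻⁶) + (-3.98×10⁻⁷) + (-1.03×10⁻⁷) = 5.48×10⁻⁷ J.

5.48×10⁻⁷ J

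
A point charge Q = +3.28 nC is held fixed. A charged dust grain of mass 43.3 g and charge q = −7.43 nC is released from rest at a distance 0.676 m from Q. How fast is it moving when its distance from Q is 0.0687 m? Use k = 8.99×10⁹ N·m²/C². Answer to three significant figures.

Only the electrostatic force acts, so mechanical energy is conserved: ½mv² = U₁ − U₂ = kQq(1/r₁ − 1/r₂).
U₁ − U₂ = (8.99×10⁹ N·m²/C²)(3.28×10⁻⁹ C)(-7.43×10⁻⁹ C)(1/0.676 − 1/0.0687) = 2.86×10⁻⁶ J.
v = √(2·2.86×10⁻⁶/0.0433) = 0.0115 m/s.

0.0115 m/s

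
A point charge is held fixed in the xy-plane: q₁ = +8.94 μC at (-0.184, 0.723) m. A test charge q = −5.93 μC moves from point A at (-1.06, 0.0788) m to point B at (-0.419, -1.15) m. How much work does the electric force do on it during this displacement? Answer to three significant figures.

The work done by the electric force is W_field = −ΔU = −q(V_B − V_A) = q(V_A − V_B).
At A: distance to the source charge is 1.09 m; V_A = kq₁/r = 7.39×10⁴ V.
At B: distance to the source charge is 1.89 m; V_B = kq₁/r = 4.26×10⁴ V.
ΔV = V_B − V_A = -3.13×10⁴ V.
W_field = −qΔV = −(-5.93×10⁻⁶ C)(-3.13×10⁴ V) = -0.186 J.

-0.186 J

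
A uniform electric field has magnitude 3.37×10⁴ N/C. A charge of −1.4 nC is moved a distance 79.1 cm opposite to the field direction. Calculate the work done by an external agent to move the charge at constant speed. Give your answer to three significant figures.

-3.73×10⁻⁵ J

The potential change for a displacement 79.1 cm opposite to the field direction is ΔV = +Ed = 2.67×10⁴ V.
W_ext = qΔV = -3.73×10⁻⁵ J.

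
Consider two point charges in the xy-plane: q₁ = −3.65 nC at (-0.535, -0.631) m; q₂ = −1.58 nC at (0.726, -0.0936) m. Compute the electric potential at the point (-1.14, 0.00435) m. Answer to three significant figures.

-45.0 V

The total potential is the scalar sum of each charge's contribution, V = Σ kqᵢ/rᵢ.
Distances from the field point to each charge: r₁ = 0.877 m, r₂ = 1.87 m.
V = k[(-3.65×10⁻⁹)/(0.877) + (-1.58×10⁻⁹)/(1.87)] = -45.0 V.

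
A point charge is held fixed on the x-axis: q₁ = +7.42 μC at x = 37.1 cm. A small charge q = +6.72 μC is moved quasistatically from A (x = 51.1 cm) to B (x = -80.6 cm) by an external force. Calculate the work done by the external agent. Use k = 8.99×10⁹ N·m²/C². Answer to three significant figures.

-2.82 J

For quasistatic motion the external work equals the change in potential energy: W_ext = qΔV = q(V_B − V_A).
At A: distance to the source charge is 0.140 m; V_A = kq₁/r = 4.76×10⁵ V.
At B: distance to the source charge is 1.18 m; V_B = kq₁/r = 5.67×10⁴ V.
ΔV = V_B − V_A = -4.20×10⁵ V.
W_ext = qΔV = (6.72×10⁻⁶ C)(-4.20×10⁵ V) = -2.82 J.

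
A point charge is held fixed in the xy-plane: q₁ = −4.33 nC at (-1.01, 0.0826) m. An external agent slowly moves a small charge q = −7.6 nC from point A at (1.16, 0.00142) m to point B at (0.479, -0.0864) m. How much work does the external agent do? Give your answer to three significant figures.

For quasistatic motion the external work equals the change in potential energy: W_ext = qΔV = q(V_B − V_A).
At A: distance to the source charge is 2.17 m; V_A = kq₁/r = -17.9 V.
At B: distance to the source charge is 1.50 m; V_B = kq₁/r = -26.0 V.
ΔV = V_B − V_A = -8.05 V.
W_ext = qΔV = (-7.60×10⁻⁹ C)(-8.05 V) = 6.12×10⁻⁸ J.

6.12×10⁻⁸ J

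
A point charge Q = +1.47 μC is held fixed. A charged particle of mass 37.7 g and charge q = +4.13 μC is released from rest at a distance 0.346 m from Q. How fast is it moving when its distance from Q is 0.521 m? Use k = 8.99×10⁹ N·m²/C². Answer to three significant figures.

Only the electrostatic force acts, so mechanical energy is conserved: ½mv² = U₁ − U₂ = kQq(1/r₁ − 1/r₂).
U₁ − U₂ = (8.99×10⁹ N·m²/C²)(1.47×10⁻⁶ C)(4.13×10⁻⁶ C)(1/0.346 − 1/0.521) = 0.0530 J.
v = √(2·0.0530/0.0377) = 1.68 m/s.

1.68 m/s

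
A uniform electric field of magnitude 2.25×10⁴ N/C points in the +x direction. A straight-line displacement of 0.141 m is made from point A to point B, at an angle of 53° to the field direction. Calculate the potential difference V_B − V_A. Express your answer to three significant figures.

Only the component of displacement along E changes the potential: ΔV = −E·d·cosθ.
ΔV = −(2.25×10⁴ V/m)(0.141 m)cos53° = -1910 V.

-1910 V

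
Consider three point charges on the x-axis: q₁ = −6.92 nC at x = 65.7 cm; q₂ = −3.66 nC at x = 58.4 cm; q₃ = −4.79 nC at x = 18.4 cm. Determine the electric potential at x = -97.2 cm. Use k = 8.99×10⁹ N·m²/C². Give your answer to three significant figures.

Electric potential is a scalar, so the contributions from each charge add algebraically: V = Σ kqᵢ/rᵢ.
Distances from the field point to each charge: r₁ = 1.63 m, r₂ = 1.56 m, r₃ = 1.16 m.
V = k[(-6.92×10⁻⁹)/(1.63) + (-3.66×10⁻⁹)/(1.56) + (-4.79×10⁻⁹)/(1.16)] = -96.6 V.

-96.6 V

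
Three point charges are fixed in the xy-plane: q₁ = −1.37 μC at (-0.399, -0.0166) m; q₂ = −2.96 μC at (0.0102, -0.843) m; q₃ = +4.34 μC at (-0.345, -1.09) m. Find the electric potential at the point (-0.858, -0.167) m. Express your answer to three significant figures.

-1.27×10⁴ V

Electric potential is a scalar, so the contributions from each charge add algebraically: V = Σ kqᵢ/rᵢ.
Distances from the field point to each charge: r₁ = 0.483 m, r₂ = 1.10 m, r₃ = 1.06 m.
V = k[(-1.37×10⁻⁶)/(0.483) + (-2.96×10⁻⁶)/(1.10) + (4.34×10⁻⁶)/(1.06)] = -1.27×10⁴ V.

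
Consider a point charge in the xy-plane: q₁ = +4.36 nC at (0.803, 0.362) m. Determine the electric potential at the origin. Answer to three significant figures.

44.5 V

The total potential is the scalar sum of each charge's contribution, V = Σ kqᵢ/rᵢ.
Distances from the field point to each charge: r₁ = 0.881 m.
V = k[(4.36×10⁻⁹)/(0.881)] = 44.5 V.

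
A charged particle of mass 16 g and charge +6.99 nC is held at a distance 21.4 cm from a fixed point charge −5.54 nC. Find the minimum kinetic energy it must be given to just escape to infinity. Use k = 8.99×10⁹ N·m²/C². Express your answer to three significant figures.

1.63×10⁻⁶ J

To just escape, total mechanical energy must reach zero at infinity: ½mv²_min + U = 0, so ½mv²_min = −U = |kQq|/r.
|U| = |kQq|/r = (8.99×10⁹ N·m²/C²)(5.54×10⁻⁹)(6.99×10⁻⁹)/(0.214) = 1.63×10⁻⁶ J.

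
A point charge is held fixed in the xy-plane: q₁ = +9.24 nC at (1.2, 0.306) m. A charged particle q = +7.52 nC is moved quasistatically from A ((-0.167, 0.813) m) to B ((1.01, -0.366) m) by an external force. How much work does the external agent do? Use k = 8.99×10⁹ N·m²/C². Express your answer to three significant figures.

4.66×10⁻⁷ J

For quasistatic motion the external work equals the change in potential energy: W_ext = qΔV = q(V_B − V_A).
At A: distance to the source charge is 1.46 m; V_A = kq₁/r = 57.0 V.
At B: distance to the source charge is 0.698 m; V_B = kq₁/r = 119 V.
ΔV = V_B − V_A = 62.0 V.
W_ext = qΔV = (7.52×10⁻⁹ C)(62.0 V) = 4.66×10⁻⁷ J.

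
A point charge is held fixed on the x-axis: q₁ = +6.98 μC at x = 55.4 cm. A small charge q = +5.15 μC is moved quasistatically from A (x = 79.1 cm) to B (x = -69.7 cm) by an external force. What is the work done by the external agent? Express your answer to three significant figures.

-1.11 J

For quasistatic motion the external work equals the change in potential energy: W_ext = qΔV = q(V_B − V_A).
At A: distance to the source charge is 0.237 m; V_A = kq₁/r = 2.65×10⁵ V.
At B: distance to the source charge is 1.25 m; V_B = kq₁/r = 5.02×10⁴ V.
ΔV = V_B − V_A = -2.15×10⁵ V.
W_ext = qΔV = (5.15×10⁻⁶ C)(-2.15×10⁵ V) = -1.11 J.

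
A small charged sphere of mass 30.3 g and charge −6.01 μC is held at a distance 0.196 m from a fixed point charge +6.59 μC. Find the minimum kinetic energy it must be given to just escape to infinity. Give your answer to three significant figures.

To just escape, total mechanical energy must reach zero at infinity: ½mv²_min + U = 0, so ½mv²_min = −U = |kQq|/r.
|U| = |kQq|/r = (8.99×10⁹ N·m²/C²)(6.59×10⁻⁶)(6.01×10⁻⁶)/(0.196) = 1.82 J.

1.82 J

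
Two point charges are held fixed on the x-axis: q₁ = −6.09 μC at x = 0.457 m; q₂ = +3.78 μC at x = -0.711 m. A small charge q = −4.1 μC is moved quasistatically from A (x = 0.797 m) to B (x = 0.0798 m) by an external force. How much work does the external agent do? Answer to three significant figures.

-0.149 J

For quasistatic motion the external work equals the change in potential energy: W_ext = qΔV = q(V_B − V_A).
At A: distances to the source charges are 0.340 m, 1.51 m; V_A = Σ kqᵢ/rᵢ = -1.38×10⁵ V.
At B: distances to the source charges are 0.377 m, 0.791 m; V_B = Σ kqᵢ/rᵢ = -1.02×10⁵ V.
ΔV = V_B − V_A = 3.63×10⁴ V.
W_ext = qΔV = (-4.10×10⁻⁶ C)(3.63×10⁴ V) = -0.149 J.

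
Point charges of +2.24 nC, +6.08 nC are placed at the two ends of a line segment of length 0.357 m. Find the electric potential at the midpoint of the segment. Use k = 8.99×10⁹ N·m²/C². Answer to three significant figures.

419 V

The total potential is the scalar sum of each charge's contribution, V = Σ kqᵢ/rᵢ.
Each charge is 0.178 m from the midpoint.
V = k[(2.24×10⁻⁹)/(0.178) + (6.08×10⁻⁹)/(0.178)] = 419 V.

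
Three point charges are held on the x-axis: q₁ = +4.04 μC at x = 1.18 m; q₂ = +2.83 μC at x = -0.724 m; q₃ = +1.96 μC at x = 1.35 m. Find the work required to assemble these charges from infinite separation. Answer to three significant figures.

The assembly work is the sum of pairwise potential energies, U = Σ_{i<j} kqᵢqⱼ/rᵢⱼ.
Pair separations: r₁₂ = 1.90 m, r₁₃ = 0.170 m, r₂₃ = 2.07 m.
U = (0.0540) + (0.419) + (0.0240) = 0.497 J.

0.497 J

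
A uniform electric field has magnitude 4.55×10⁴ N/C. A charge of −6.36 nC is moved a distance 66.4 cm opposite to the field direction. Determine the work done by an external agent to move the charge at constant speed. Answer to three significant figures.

-1.92×10⁻⁴ J

The potential change for a displacement 66.4 cm opposite to the field direction is ΔV = +Ed = 3.02×10⁴ V.
W_ext = qΔV = -1.92×10⁻⁴ J.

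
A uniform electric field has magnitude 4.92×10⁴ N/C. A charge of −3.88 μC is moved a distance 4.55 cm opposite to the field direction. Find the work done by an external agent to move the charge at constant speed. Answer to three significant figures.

The potential change for a displacement 4.55 cm opposite to the field direction is ΔV = +Ed = 2240 V.
W_ext = qΔV = -8.69×10⁻³ J.

-8.69×10⁻³ J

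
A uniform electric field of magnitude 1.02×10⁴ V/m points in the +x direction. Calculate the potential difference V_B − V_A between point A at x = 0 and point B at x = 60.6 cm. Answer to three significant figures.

In a uniform field, potential decreases in the direction of E: V_B − V_A = −E·Δx.
V_B − V_A = −(1.02×10⁴ V/m)(0.606 m) = -6180 V.

-6180 V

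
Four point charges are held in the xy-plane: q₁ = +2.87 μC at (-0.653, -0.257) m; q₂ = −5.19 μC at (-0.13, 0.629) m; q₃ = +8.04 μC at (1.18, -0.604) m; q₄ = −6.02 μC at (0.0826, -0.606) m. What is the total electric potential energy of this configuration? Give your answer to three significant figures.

-0.591 J

The work to assemble the configuration equals its total potential energy, U = Σ kqᵢqⱼ/rᵢⱼ over all pairs.
Pair separations: r₁₂ = 1.03 m, r₁₃ = 1.87 m, r₁₄ = 0.814 m, r₂₃ = 1.80 m, r₂₄ = 1.25 m, r₃₄ = 1.10 m.
Summing all 6 pair terms gives U = -0.591 J.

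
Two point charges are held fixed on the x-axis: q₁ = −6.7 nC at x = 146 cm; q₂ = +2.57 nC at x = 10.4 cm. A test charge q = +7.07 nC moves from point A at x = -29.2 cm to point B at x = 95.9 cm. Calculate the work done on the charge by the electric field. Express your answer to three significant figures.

8.28×10⁻⁷ J

The work done by the electric force is W_field = −ΔU = −q(V_B − V_A) = q(V_A − V_B).
At A: distances to the source charges are 1.75 m, 0.396 m; V_A = Σ kqᵢ/rᵢ = 24.0 V.
At B: distances to the source charges are 0.501 m, 0.855 m; V_B = Σ kqᵢ/rᵢ = -93.2 V.
ΔV = V_B − V_A = -117 V.
W_field = −qΔV = −(7.07×10⁻⁹ C)(-117 V) = 8.28×10⁻⁷ J.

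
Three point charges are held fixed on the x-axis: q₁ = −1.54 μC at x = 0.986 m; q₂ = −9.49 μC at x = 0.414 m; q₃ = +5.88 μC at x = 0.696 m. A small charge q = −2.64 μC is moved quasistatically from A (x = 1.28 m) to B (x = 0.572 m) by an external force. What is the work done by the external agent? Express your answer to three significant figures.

0.243 J

For quasistatic motion the external work equals the change in potential energy: W_ext = qΔV = q(V_B − V_A).
At A: distances to the source charges are 0.294 m, 0.866 m, 0.584 m; V_A = Σ kqᵢ/rᵢ = -5.51×10⁴ V.
At B: distances to the source charges are 0.414 m, 0.158 m, 0.124 m; V_B = Σ kqᵢ/rᵢ = -1.47×10⁵ V.
ΔV = V_B − V_A = -9.20×10⁴ V.
W_ext = qΔV = (-2.64×10⁻⁶ C)(-9.20×10⁴ V) = 0.243 J.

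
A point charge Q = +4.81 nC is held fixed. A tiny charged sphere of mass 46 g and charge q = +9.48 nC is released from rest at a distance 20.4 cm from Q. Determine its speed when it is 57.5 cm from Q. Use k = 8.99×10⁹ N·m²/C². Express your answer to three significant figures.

Only the electrostatic force acts, so mechanical energy is conserved: ½mv² = U₁ − U₂ = kQq(1/r₁ − 1/r₂).
U₁ − U₂ = (8.99×10⁹ N·m²/C²)(4.81×10⁻⁹ C)(9.48×10⁻⁹ C)(1/0.204 − 1/0.575) = 1.30×10⁻⁶ J.
v = √(2·1.30×10⁻⁶/0.0460) = 7.51×10⁻³ m/s.

7.51×10⁻³ m/s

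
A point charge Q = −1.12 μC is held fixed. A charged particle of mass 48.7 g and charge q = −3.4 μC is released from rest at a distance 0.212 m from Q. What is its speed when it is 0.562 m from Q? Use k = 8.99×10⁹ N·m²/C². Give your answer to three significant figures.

Only the electrostatic force acts, so mechanical energy is conserved: ½mv² = U₁ − U₂ = kQq(1/r₁ − 1/r₂).
U₁ − U₂ = (8.99×10⁹ N·m²/C²)(-1.12×10⁻⁶ C)(-3.40×10⁻⁶ C)(1/0.212 − 1/0.562) = 0.101 J.
v = √(2·0.101/0.0487) = 2.03 m/s.

2.03 m/s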